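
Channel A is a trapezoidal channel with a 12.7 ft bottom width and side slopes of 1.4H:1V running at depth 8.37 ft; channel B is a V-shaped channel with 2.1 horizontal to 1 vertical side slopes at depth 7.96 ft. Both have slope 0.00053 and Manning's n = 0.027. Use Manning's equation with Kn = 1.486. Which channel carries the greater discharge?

Channel A: With bottom width b = 12.7 ft and side slope z = 1.4: A = (b + zy)y = (12.7 + 1.4×8.37)×8.37 = 204.4 ft²; P = b + 2y√(1+z²) = 12.7 + 2×8.37×1.72 = 41.5 ft. Hydraulic radius R = A/P = 204.4/41.5 = 4.925 ft. Q_A = (1.486/0.027)·204.4·4.925^(2/3)·√0.00053 = 749.6 ft³/s.
Channel B: For a triangular section with side slope z = 2.1: A = zy² = 2.1×7.96² = 133.1 ft²; P = 2y√(1+z²) = 2×7.96×2.326 = 37.03 ft. Hydraulic radius R = A/P = 133.1/37.03 = 3.593 ft. Q_B = (1.486/0.027)·133.1·3.593^(2/3)·√0.00053 = 395.5 ft³/s.
Q_A = 749.6 ft³/s vs Q_B = 395.5 ft³/s, so channel A carries more.

channel A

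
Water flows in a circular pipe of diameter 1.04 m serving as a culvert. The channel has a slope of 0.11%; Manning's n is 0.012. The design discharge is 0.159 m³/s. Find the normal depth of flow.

y_n = 0.287 m

Manning's equation rearranged: A R^(2/3) = nQ / (1·√S) = 0.012 × 0.159 / (√0.0011) = 0.05753.
Trying y = 0.314 m: A R^(2/3) = 0.06861 — too large.
Trying y = 0.287 m: A R^(2/3) = 0.05759 — ≈ 0.05753.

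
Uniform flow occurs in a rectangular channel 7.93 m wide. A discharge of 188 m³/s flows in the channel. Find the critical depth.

For a rectangular channel, critical depth y_c = (q²/g)^(1/3) where q = Q/b = 188/7.93 = 23.71 m²/s.
So y_c = (23.71²/9.81)^(1/3) = 3.86 m.

y_c = 3.86 m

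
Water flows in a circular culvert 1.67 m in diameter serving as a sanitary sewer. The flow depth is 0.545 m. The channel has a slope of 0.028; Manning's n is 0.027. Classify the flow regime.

For a circular section of diameter D = 1.67 m at depth y = 0.545 m, the central angle is θ = 2 arccos(1 − 2y/D) = 2.432 rad. Then A = (D²/8)(θ − sin θ) = 0.6208 m² and P = Dθ/2 = 2.031 m.
Hydraulic radius R = A/P = 0.6208/2.031 = 0.3057 m.
V = (1/n) R^(2/3) √S = (1/0.027) × 0.3057^(2/3) × √0.028 = 2.812 m/s. Hydraulic depth D_h = A/T = 0.6208/1.566 = 0.3964 m.
Froude number Fr = V/√(g·D_h) = 2.812/√(9.81×0.3964) = 1.43, which is greater than 1, so the flow is supercritical.

supercritical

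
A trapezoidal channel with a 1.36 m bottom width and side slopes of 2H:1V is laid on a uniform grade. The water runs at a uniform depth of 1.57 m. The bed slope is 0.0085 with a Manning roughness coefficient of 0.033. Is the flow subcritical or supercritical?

With bottom width b = 1.36 m and side slope z = 2: A = (b + zy)y = (1.36 + 2×1.57)×1.57 = 7.065 m²; P = b + 2y√(1+z²) = 1.36 + 2×1.57×2.236 = 8.381 m.
Hydraulic radius R = A/P = 7.065/8.381 = 0.843 m.
V = (1/n) R^(2/3) √S = (1/0.033) × 0.843^(2/3) × √0.0085 = 2.493 m/s. Hydraulic depth D_h = A/T = 7.065/7.64 = 0.9247 m.
Froude number Fr = V/√(g·D_h) = 2.493/√(9.81×0.9247) = 0.828, which is less than 1, so the flow is subcritical.

subcritical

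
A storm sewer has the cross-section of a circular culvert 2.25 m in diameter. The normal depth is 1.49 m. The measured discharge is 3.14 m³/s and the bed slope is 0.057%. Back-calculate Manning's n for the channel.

For a circular section of diameter D = 2.25 m at depth y = 1.49 m, the central angle is θ = 2 arccos(1 − 2y/D) = 3.802 rad. Then A = (D²/8)(θ − sin θ) = 2.795 m² and P = Dθ/2 = 4.278 m.
Hydraulic radius R = A/P = 2.795/4.278 = 0.6533 m.
Rearranging Manning's equation: n = (1/Q) A R^(2/3) S^(1/2) = (1/3.14) × 2.795 × 0.6533^(2/3) × √0.00057 = 0.016.

n = 0.016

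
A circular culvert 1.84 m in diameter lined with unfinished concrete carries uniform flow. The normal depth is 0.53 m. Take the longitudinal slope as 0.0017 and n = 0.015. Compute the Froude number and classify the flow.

For a circular section of diameter D = 1.84 m at depth y = 0.53 m, the central angle is θ = 2 arccos(1 − 2y/D) = 2.266 rad. Then A = (D²/8)(θ − sin θ) = 0.634 m² and P = Dθ/2 = 2.085 m.
Hydraulic radius R = A/P = 0.634/2.085 = 0.3041 m.
V = (1/n) R^(2/3) √S = (1/0.015) × 0.3041^(2/3) × √0.0017 = 1.243 m/s. Hydraulic depth D_h = A/T = 0.634/1.666 = 0.3805 m.
Froude number Fr = V/√(g·D_h) = 1.243/√(9.81×0.3805) = 0.643, which is less than 1, so the flow is subcritical.

subcritical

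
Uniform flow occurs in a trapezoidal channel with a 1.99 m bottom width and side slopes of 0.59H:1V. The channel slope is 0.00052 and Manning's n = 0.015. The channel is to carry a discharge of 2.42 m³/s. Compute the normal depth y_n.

Manning's equation rearranged: A R^(2/3) = nQ / (1·√S) = 0.015 × 2.42 / (√0.00052) = 1.592.
Trying y = 1.15 m: A R^(2/3) = 2.323 — over.
Trying y = 0.651 m: A R^(2/3) = 0.8959 — short.
Trying y = 0.92 m: A R^(2/3) = 1.592 — close enough.

y_n = 0.92 m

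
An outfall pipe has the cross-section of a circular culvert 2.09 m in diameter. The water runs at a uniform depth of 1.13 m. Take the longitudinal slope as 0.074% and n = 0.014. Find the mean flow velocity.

For a circular section of diameter D = 2.09 m at depth y = 1.13 m, the central angle is θ = 2 arccos(1 − 2y/D) = 3.304 rad. Then A = (D²/8)(θ − sin θ) = 1.893 m² and P = Dθ/2 = 3.453 m.
Hydraulic radius R = A/P = 1.893/3.453 = 0.5481 m.
From Manning's equation, V = (1/n) R^(2/3) S^(1/2) = (1/0.014) × 0.5481^(2/3) × 0.00074^(1/2) = 1.3 m/s.

V = 1.3 m/s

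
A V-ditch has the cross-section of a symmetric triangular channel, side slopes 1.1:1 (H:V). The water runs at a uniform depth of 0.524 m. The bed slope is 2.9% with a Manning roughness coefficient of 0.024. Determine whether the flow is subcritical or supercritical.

supercritical

For a triangular section with side slope z = 1.1: A = zy² = 1.1×0.524² = 0.302 m²; P = 2y√(1+z²) = 2×0.524×1.487 = 1.558 m.
Hydraulic radius R = A/P = 0.302/1.558 = 0.1939 m.
V = (1/n) R^(2/3) √S = (1/0.024) × 0.1939^(2/3) × √0.029 = 2.377 m/s. Hydraulic depth D_h = A/T = 0.302/1.153 = 0.262 m.
Froude number Fr = V/√(g·D_h) = 2.377/√(9.81×0.262) = 1.48, which is greater than 1, so the flow is supercritical.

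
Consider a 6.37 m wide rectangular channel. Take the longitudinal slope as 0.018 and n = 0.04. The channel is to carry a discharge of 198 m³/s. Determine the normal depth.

Manning's equation rearranged: A R^(2/3) = nQ / (1·√S) = 0.04 × 198 / (√0.018) = 59.03.
At y = 6.31 m: A R^(2/3) = 66.26 — over.
At y = 4.78 m: A R^(2/3) = 46.9 — short.
At y = 5.74 m: A R^(2/3) = 58.97 — ≈ 59.03.

y_n = 5.74 m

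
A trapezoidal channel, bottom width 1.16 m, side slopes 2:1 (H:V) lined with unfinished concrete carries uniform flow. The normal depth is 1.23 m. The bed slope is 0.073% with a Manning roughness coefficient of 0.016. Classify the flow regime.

With bottom width b = 1.16 m and side slope z = 2: A = (b + zy)y = (1.16 + 2×1.23)×1.23 = 4.453 m²; P = b + 2y√(1+z²) = 1.16 + 2×1.23×2.236 = 6.661 m.
Hydraulic radius R = A/P = 4.453/6.661 = 0.6685 m.
V = (1/n) R^(2/3) √S = (1/0.016) × 0.6685^(2/3) × √0.00073 = 1.291 m/s. Hydraulic depth D_h = A/T = 4.453/6.08 = 0.7323 m.
Froude number Fr = V/√(g·D_h) = 1.291/√(9.81×0.7323) = 0.482, which is less than 1, so the flow is subcritical.

subcritical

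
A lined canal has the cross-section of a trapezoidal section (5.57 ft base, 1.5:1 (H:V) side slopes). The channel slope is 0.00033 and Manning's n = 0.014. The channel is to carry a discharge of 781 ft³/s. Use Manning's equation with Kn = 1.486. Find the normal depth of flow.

y_n = 8.44 ft

Manning's equation rearranged: A R^(2/3) = nQ / (1.486·√S) = 0.014 × 781 / (1.486 × √0.00033) = 405.
Trying y = 6.48 ft: A R^(2/3) = 225.1 — too small.
Trying y = 9.69 ft: A R^(2/3) = 555.1 — too large.
Trying y = 8.44 ft: A R^(2/3) = 405.2 — matches.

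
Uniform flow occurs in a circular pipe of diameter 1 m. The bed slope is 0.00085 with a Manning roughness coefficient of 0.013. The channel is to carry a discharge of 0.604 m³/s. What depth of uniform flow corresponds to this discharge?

Manning's equation rearranged: A R^(2/3) = nQ / (1·√S) = 0.013 × 0.604 / (√0.00085) = 0.2693.
Trying y = 0.605 m: A R^(2/3) = 0.2121 — low.
Trying y = 0.901 m: A R^(2/3) = 0.3323 — high.
Trying y = 0.717 m: A R^(2/3) = 0.2691 — matches.

y_n = 0.717 m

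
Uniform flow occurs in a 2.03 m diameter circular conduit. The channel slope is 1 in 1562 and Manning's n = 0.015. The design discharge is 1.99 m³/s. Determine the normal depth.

Manning's equation rearranged: A R^(2/3) = nQ / (1·√S) = 0.015 × 1.99 / (√0.0006402) = 1.18.
Trying y = 1.24 m: A R^(2/3) = 1.422 — high.
Trying y = 0.907 m: A R^(2/3) = 0.847 — low.
Trying y = 1.1 m: A R^(2/3) = 1.177 — close enough.

y_n = 1.1 m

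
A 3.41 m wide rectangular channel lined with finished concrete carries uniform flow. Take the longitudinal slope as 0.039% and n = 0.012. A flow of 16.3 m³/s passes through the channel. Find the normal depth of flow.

Manning's equation rearranged: A R^(2/3) = nQ / (1·√S) = 0.012 × 16.3 / (√0.00039) = 9.905.
Trying y = 3.48 m: A R^(2/3) = 12.98 — too large.
Trying y = 2.49 m: A R^(2/3) = 8.559 — too small.
Trying y = 2.8 m: A R^(2/3) = 9.924 — close enough.

y_n = 2.8 m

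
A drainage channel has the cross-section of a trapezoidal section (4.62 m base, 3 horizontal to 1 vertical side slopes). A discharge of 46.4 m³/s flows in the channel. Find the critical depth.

y_c = 1.56 m

At critical depth, Q² T / (g A³) = 1, i.e. A³/T = Q²/g = 46.4²/9.81 = 219.5.
Try y = 1.33 m: A³/T = 119.2 — short.
Try y = 1.83 m: A³/T = 406 — over.
Try y = 1.56 m: A³/T = 218.4 — matches.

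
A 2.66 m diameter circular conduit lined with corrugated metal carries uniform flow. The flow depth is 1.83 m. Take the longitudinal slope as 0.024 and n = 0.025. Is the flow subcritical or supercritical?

For a circular section of diameter D = 2.66 m at depth y = 1.83 m, the central angle is θ = 2 arccos(1 − 2y/D) = 3.912 rad. Then A = (D²/8)(θ − sin θ) = 4.077 m² and P = Dθ/2 = 5.204 m.
Hydraulic radius R = A/P = 4.077/5.204 = 0.7834 m.
V = (1/n) R^(2/3) √S = (1/0.025) × 0.7834^(2/3) × √0.024 = 5.266 m/s. Hydraulic depth D_h = A/T = 4.077/2.465 = 1.654 m.
Froude number Fr = V/√(g·D_h) = 5.266/√(9.81×1.654) = 1.31, which is greater than 1, so the flow is supercritical.

supercritical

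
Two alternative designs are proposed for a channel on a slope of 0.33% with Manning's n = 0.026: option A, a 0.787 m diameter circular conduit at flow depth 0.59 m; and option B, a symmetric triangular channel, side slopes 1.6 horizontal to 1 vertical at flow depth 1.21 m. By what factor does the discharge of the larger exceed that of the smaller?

10

Channel A: For a circular section of diameter D = 0.787 m at depth y = 0.59 m, the central angle is θ = 2 arccos(1 − 2y/D) = 4.187 rad. Then A = (D²/8)(θ − sin θ) = 0.3912 m² and P = Dθ/2 = 1.648 m. Hydraulic radius R = A/P = 0.3912/1.648 = 0.2374 m. Q_A = (1/0.026)·0.3912·0.2374^(2/3)·√0.0033 = 0.3314 m³/s.
Channel B: For a triangular section with side slope z = 1.6: A = zy² = 1.6×1.21² = 2.343 m²; P = 2y√(1+z²) = 2×1.21×1.887 = 4.566 m. Hydraulic radius R = A/P = 2.343/4.566 = 0.513 m. Q_B = (1/0.026)·2.343·0.513^(2/3)·√0.0033 = 3.317 m³/s.
The larger discharge is 3.317 m³/s and the smaller is 0.3314 m³/s; the ratio is 10.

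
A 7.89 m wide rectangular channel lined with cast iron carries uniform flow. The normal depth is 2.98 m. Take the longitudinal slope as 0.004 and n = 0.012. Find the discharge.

Flow area A = b·y = 7.89 × 2.98 = 23.51 m². Wetted perimeter P = b + 2y = 7.89 + 2×2.98 = 13.85 m.
Hydraulic radius R = A/P = 23.51/13.85 = 1.698 m.
Manning's equation: Q = (1/n) A R^(2/3) S^(1/2) = (1/0.012) × 23.51 × 1.698^(2/3) × 0.004^(1/2) = 176 m³/s.

Q = 176 m³/s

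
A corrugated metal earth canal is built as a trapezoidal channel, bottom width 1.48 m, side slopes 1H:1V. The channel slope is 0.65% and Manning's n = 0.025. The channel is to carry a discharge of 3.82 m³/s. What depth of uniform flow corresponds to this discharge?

y_n = 0.821 m

Manning's equation rearranged: A R^(2/3) = nQ / (1·√S) = 0.025 × 3.82 / (√0.0065) = 1.185.
Try y = 0.629 m: A R^(2/3) = 0.7286 — short.
Try y = 0.966 m: A R^(2/3) = 1.607 — over.
Try y = 0.821 m: A R^(2/3) = 1.185 — close enough.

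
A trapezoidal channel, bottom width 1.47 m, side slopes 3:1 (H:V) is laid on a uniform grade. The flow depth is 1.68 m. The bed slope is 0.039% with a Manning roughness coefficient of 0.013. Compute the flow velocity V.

With bottom width b = 1.47 m and side slope z = 3: A = (b + zy)y = (1.47 + 3×1.68)×1.68 = 10.94 m²; P = b + 2y√(1+z²) = 1.47 + 2×1.68×3.162 = 12.1 m.
Hydraulic radius R = A/P = 10.94/12.1 = 0.9042 m.
From Manning's equation, V = (1/n) R^(2/3) S^(1/2) = (1/0.013) × 0.9042^(2/3) × 0.00039^(1/2) = 1.42 m/s.

V = 1.42 m/s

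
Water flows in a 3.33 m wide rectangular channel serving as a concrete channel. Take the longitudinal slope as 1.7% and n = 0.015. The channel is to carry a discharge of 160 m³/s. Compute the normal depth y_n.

Manning's equation rearranged: A R^(2/3) = nQ / (1·√S) = 0.015 × 160 / (√0.017) = 18.41.
At y = 4.31 m: A R^(2/3) = 16.22 — low.
At y = 5.47 m: A R^(2/3) = 21.43 — high.
At y = 4.8 m: A R^(2/3) = 18.41 — close enough.

y_n = 4.8 m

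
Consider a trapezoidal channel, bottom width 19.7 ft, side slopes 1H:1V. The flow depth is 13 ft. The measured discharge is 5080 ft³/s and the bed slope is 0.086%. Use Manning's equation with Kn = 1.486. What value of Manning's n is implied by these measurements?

n = 0.014

With bottom width b = 19.7 ft and side slope z = 1: A = (b + zy)y = (19.7 + 1×13)×13 = 425.1 ft²; P = b + 2y√(1+z²) = 19.7 + 2×13×1.414 = 56.47 ft.
Hydraulic radius R = A/P = 425.1/56.47 = 7.528 ft.
Rearranging Manning's equation: n = (1.486/Q) A R^(2/3) S^(1/2) = (1.486/5080) × 425.1 × 7.528^(2/3) × √0.00086 = 0.014.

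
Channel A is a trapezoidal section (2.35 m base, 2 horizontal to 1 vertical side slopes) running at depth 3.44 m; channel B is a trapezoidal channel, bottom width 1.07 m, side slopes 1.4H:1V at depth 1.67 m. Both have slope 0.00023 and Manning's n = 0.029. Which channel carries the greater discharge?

channel A

Channel A: With bottom width b = 2.35 m and side slope z = 2: A = (b + zy)y = (2.35 + 2×3.44)×3.44 = 31.75 m²; P = b + 2y√(1+z²) = 2.35 + 2×3.44×2.236 = 17.73 m. Hydraulic radius R = A/P = 31.75/17.73 = 1.79 m. Q_A = (1/0.029)·31.75·1.79^(2/3)·√0.00023 = 24.48 m³/s.
Channel B: With bottom width b = 1.07 m and side slope z = 1.4: A = (b + zy)y = (1.07 + 1.4×1.67)×1.67 = 5.691 m²; P = b + 2y√(1+z²) = 1.07 + 2×1.67×1.72 = 6.816 m. Hydraulic radius R = A/P = 5.691/6.816 = 0.835 m. Q_B = (1/0.029)·5.691·0.835^(2/3)·√0.00023 = 2.639 m³/s.
Q_A = 24.48 m³/s vs Q_B = 2.639 m³/s, so channel A carries more.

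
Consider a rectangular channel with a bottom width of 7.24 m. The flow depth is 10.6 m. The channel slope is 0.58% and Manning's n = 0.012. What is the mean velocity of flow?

Flow area A = b·y = 7.24 × 10.6 = 76.74 m². Wetted perimeter P = b + 2y = 7.24 + 2×10.6 = 28.44 m.
Hydraulic radius R = A/P = 76.74/28.44 = 2.698 m.
From Manning's equation, V = (1/n) R^(2/3) S^(1/2) = (1/0.012) × 2.698^(2/3) × 0.0058^(1/2) = 12.3 m/s.

V = 12.3 m/s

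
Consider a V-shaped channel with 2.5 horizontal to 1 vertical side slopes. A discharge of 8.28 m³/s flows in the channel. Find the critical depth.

y_c = 1.17 m

At critical depth, Q² T / (g A³) = 1, i.e. A³/T = Q²/g = 8.28²/9.81 = 6.989.
At y = 0.845 m: A³/T = 1.346 — low.
At y = 1.39 m: A³/T = 16.22 — high.
At y = 1.17 m: A³/T = 6.851 — close enough.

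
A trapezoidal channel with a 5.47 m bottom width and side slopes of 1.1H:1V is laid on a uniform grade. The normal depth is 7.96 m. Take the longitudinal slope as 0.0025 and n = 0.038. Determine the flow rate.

With bottom width b = 5.47 m and side slope z = 1.1: A = (b + zy)y = (5.47 + 1.1×7.96)×7.96 = 113.2 m²; P = b + 2y√(1+z²) = 5.47 + 2×7.96×1.487 = 29.14 m.
Hydraulic radius R = A/P = 113.2/29.14 = 3.886 m.
Manning's equation: Q = (1/n) A R^(2/3) S^(1/2) = (1/0.038) × 113.2 × 3.886^(2/3) × 0.0025^(1/2) = 368 m³/s.

Q = 368 m³/s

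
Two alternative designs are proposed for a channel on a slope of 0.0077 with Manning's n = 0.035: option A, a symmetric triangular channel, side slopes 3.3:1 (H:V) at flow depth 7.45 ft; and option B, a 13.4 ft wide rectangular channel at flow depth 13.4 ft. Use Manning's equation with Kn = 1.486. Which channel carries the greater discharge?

Channel A: For a triangular section with side slope z = 3.3: A = zy² = 3.3×7.45² = 183.2 ft²; P = 2y√(1+z²) = 2×7.45×3.448 = 51.38 ft. Hydraulic radius R = A/P = 183.2/51.38 = 3.565 ft. Q_A = (1.486/0.035)·183.2·3.565^(2/3)·√0.0077 = 1592 ft³/s.
Channel B: Flow area A = b·y = 13.4 × 13.4 = 179.6 ft². Wetted perimeter P = b + 2y = 13.4 + 2×13.4 = 40.2 ft. Hydraulic radius R = A/P = 179.6/40.2 = 4.467 ft. Q_B = (1.486/0.035)·179.6·4.467^(2/3)·√0.0077 = 1814 ft³/s.
Q_A = 1592 ft³/s vs Q_B = 1814 ft³/s, so channel B carries more.

channel B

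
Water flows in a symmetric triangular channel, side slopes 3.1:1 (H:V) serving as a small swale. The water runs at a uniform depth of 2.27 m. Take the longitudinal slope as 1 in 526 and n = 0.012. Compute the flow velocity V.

V = 3.83 m/s

For a triangular section with side slope z = 3.1: A = zy² = 3.1×2.27² = 15.97 m²; P = 2y√(1+z²) = 2×2.27×3.257 = 14.79 m.
Hydraulic radius R = A/P = 15.97/14.79 = 1.08 m.
From Manning's equation, V = (1/n) R^(2/3) S^(1/2) = (1/0.012) × 1.08^(2/3) × 0.001901^(1/2) = 3.83 m/s.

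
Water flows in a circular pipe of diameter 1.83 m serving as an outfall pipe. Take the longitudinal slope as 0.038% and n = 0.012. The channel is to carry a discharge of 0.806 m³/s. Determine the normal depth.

Manning's equation rearranged: A R^(2/3) = nQ / (1·√S) = 0.012 × 0.806 / (√0.00038) = 0.4962.
Trying y = 0.627 m: A R^(2/3) = 0.3944 — too small.
Trying y = 0.709 m: A R^(2/3) = 0.4963 — ≈ 0.4962.

y_n = 0.709 m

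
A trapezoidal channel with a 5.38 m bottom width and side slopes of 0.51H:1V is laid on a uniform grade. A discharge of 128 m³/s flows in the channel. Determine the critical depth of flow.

At critical depth, Q² T / (g A³) = 1, i.e. A³/T = Q²/g = 128²/9.81 = 1670.
At y = 3.99 m: A³/T = 2740 — high.
At y = 3.09 m: A³/T = 1164 — low.
At y = 3.44 m: A³/T = 1663 — close enough.

y_c = 3.44 m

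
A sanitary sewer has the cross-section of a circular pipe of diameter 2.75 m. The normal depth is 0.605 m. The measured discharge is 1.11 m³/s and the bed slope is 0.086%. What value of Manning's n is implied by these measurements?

n = 0.013

For a circular section of diameter D = 2.75 m at depth y = 0.605 m, the central angle is θ = 2 arccos(1 − 2y/D) = 1.953 rad. Then A = (D²/8)(θ − sin θ) = 0.9689 m² and P = Dθ/2 = 2.685 m.
Hydraulic radius R = A/P = 0.9689/2.685 = 0.3608 m.
Rearranging Manning's equation: n = (1/Q) A R^(2/3) S^(1/2) = (1/1.11) × 0.9689 × 0.3608^(2/3) × √0.00086 = 0.013.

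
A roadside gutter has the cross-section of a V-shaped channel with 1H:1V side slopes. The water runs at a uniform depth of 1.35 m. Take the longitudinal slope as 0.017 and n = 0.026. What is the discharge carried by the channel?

Q = 5.58 m³/s

For a triangular section with side slope z = 1: A = zy² = 1×1.35² = 1.823 m²; P = 2y√(1+z²) = 2×1.35×1.414 = 3.818 m.
Hydraulic radius R = A/P = 1.823/3.818 = 0.4773 m.
Manning's equation: Q = (1/n) A R^(2/3) S^(1/2) = (1/0.026) × 1.823 × 0.4773^(2/3) × 0.017^(1/2) = 5.58 m³/s.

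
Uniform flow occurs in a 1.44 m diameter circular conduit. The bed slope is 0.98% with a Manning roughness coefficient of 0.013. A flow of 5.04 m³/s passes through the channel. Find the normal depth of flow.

Manning's equation rearranged: A R^(2/3) = nQ / (1·√S) = 0.013 × 5.04 / (√0.0098) = 0.6619.
At y = 1.21 m: A R^(2/3) = 0.8418 — too large.
At y = 0.774 m: A R^(2/3) = 0.465 — too small.
At y = 0.977 m: A R^(2/3) = 0.6618 — matches.

y_n = 0.977 m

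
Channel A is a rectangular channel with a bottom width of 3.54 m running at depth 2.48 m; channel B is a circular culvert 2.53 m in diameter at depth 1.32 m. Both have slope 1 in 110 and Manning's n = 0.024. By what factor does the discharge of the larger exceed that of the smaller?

Channel A: Flow area A = b·y = 3.54 × 2.48 = 8.779 m². Wetted perimeter P = b + 2y = 3.54 + 2×2.48 = 8.5 m. Hydraulic radius R = A/P = 8.779/8.5 = 1.033 m. Q_A = (1/0.024)·8.779·1.033^(2/3)·√0.009091 = 35.64 m³/s.
Channel B: For a circular section of diameter D = 2.53 m at depth y = 1.32 m, the central angle is θ = 2 arccos(1 − 2y/D) = 3.229 rad. Then A = (D²/8)(θ − sin θ) = 2.653 m² and P = Dθ/2 = 4.084 m. Hydraulic radius R = A/P = 2.653/4.084 = 0.6495 m. Q_B = (1/0.024)·2.653·0.6495^(2/3)·√0.009091 = 7.904 m³/s.
The larger discharge is 35.64 m³/s and the smaller is 7.904 m³/s; the ratio is 4.51.

4.51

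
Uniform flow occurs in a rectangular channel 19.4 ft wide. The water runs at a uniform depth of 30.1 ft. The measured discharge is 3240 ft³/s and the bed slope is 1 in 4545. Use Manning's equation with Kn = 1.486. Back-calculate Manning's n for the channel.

n = 0.015

Flow area A = b·y = 19.4 × 30.1 = 583.9 ft². Wetted perimeter P = b + 2y = 19.4 + 2×30.1 = 79.6 ft.
Hydraulic radius R = A/P = 583.9/79.6 = 7.336 ft.
Rearranging Manning's equation: n = (1.486/Q) A R^(2/3) S^(1/2) = (1.486/3240) × 583.9 × 7.336^(2/3) × √0.00022 = 0.015.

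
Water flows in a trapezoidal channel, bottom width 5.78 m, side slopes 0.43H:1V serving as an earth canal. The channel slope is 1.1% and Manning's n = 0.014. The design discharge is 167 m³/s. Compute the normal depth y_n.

Manning's equation rearranged: A R^(2/3) = nQ / (1·√S) = 0.014 × 167 / (√0.011) = 22.29.
Trying y = 2 m: A R^(2/3) = 15.9 — too small.
Trying y = 3.13 m: A R^(2/3) = 32.65 — too large.
Trying y = 2.47 m: A R^(2/3) = 22.29 — ≈ 22.29.

y_n = 2.47 m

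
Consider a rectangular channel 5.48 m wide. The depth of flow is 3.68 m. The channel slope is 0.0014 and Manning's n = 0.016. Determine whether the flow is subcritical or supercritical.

subcritical

Flow area A = b·y = 5.48 × 3.68 = 20.17 m². Wetted perimeter P = b + 2y = 5.48 + 2×3.68 = 12.84 m.
Hydraulic radius R = A/P = 20.17/12.84 = 1.571 m.
V = (1/n) R^(2/3) √S = (1/0.016) × 1.571^(2/3) × √0.0014 = 3.16 m/s. Hydraulic depth D_h = A/T = 20.17/5.48 = 3.68 m.
Froude number Fr = V/√(g·D_h) = 3.16/√(9.81×3.68) = 0.526, which is less than 1, so the flow is subcritical.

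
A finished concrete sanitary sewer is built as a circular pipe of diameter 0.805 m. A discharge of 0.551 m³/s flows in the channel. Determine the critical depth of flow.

y_c = 0.448 m

At critical depth, Q² T / (g A³) = 1, i.e. A³/T = Q²/g = 0.551²/9.81 = 0.03095.
Try y = 0.323 m: A³/T = 0.008816 — too small.
Try y = 0.448 m: A³/T = 0.03082 — matches.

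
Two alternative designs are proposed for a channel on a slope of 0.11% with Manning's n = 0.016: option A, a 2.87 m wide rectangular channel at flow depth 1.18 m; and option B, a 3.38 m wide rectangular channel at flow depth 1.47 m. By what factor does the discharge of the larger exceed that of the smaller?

Channel A: Flow area A = b·y = 2.87 × 1.18 = 3.387 m². Wetted perimeter P = b + 2y = 2.87 + 2×1.18 = 5.23 m. Hydraulic radius R = A/P = 3.387/5.23 = 0.6475 m. Q_A = (1/0.016)·3.387·0.6475^(2/3)·√0.0011 = 5.254 m³/s.
Channel B: Flow area A = b·y = 3.38 × 1.47 = 4.969 m². Wetted perimeter P = b + 2y = 3.38 + 2×1.47 = 6.32 m. Hydraulic radius R = A/P = 4.969/6.32 = 0.7862 m. Q_B = (1/0.016)·4.969·0.7862^(2/3)·√0.0011 = 8.773 m³/s.
The larger discharge is 8.773 m³/s and the smaller is 5.254 m³/s; the ratio is 1.67.

1.67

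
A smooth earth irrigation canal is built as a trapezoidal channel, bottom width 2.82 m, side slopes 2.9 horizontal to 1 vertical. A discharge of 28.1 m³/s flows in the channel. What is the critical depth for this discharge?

At critical depth, Q² T / (g A³) = 1, i.e. A³/T = Q²/g = 28.1²/9.81 = 80.49.
Try y = 1.17 m: A³/T = 39.99 — low.
Try y = 1.58 m: A³/T = 133.5 — high.
Try y = 1.39 m: A³/T = 79.36 — ≈ 80.49.

y_c = 1.39 m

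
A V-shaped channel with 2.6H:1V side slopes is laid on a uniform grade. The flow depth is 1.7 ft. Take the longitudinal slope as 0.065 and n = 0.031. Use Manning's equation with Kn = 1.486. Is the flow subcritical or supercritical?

supercritical

For a triangular section with side slope z = 2.6: A = zy² = 2.6×1.7² = 7.514 ft²; P = 2y√(1+z²) = 2×1.7×2.786 = 9.471 ft.
Hydraulic radius R = A/P = 7.514/9.471 = 0.7933 ft.
V = (1.486/n) R^(2/3) √S = (1.486/0.031) × 0.7933^(2/3) × √0.065 = 10.47 ft/s. Hydraulic depth D_h = A/T = 7.514/8.84 = 0.85 ft.
Froude number Fr = V/√(g·D_h) = 10.47/√(32.2×0.85) = 2, which is greater than 1, so the flow is supercritical.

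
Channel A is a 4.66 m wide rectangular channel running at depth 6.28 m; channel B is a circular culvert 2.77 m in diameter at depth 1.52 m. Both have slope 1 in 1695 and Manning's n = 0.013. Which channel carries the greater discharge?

Channel A: Flow area A = b·y = 4.66 × 6.28 = 29.26 m². Wetted perimeter P = b + 2y = 4.66 + 2×6.28 = 17.22 m. Hydraulic radius R = A/P = 29.26/17.22 = 1.699 m. Q_A = (1/0.013)·29.26·1.699^(2/3)·√0.00059 = 77.87 m³/s.
Channel B: For a circular section of diameter D = 2.77 m at depth y = 1.52 m, the central angle is θ = 2 arccos(1 − 2y/D) = 3.337 rad. Then A = (D²/8)(θ − sin θ) = 3.386 m² and P = Dθ/2 = 4.622 m. Hydraulic radius R = A/P = 3.386/4.622 = 0.7328 m. Q_B = (1/0.013)·3.386·0.7328^(2/3)·√0.00059 = 5.143 m³/s.
Q_A = 77.87 m³/s vs Q_B = 5.143 m³/s, so channel A carries more.

channel A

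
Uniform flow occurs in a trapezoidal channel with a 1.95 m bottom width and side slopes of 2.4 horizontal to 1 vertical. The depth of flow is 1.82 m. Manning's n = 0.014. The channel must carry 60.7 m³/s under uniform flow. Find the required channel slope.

With bottom width b = 1.95 m and side slope z = 2.4: A = (b + zy)y = (1.95 + 2.4×1.82)×1.82 = 11.5 m²; P = b + 2y√(1+z²) = 1.95 + 2×1.82×2.6 = 11.41 m.
Hydraulic radius R = A/P = 11.5/11.41 = 1.007 m.
From Manning's equation, S = [nQ / (1 A R^(2/3))]² = [0.014 × 60.7 / (1 × 11.5 × 1.007^(2/3))]² = 0.00541.

S = 0.00541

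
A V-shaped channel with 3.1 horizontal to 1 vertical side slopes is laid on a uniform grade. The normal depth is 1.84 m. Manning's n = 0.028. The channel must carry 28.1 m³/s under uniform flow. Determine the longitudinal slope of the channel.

S = 0.00671

For a triangular section with side slope z = 3.1: A = zy² = 3.1×1.84² = 10.5 m²; P = 2y√(1+z²) = 2×1.84×3.257 = 11.99 m.
Hydraulic radius R = A/P = 10.5/11.99 = 0.8756 m.
From Manning's equation, S = [nQ / (1 A R^(2/3))]² = [0.028 × 28.1 / (1 × 10.5 × 0.8756^(2/3))]² = 0.00671.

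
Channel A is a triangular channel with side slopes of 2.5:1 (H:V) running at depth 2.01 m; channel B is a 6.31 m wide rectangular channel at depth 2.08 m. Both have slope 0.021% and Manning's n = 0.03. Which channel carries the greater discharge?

Channel A: For a triangular section with side slope z = 2.5: A = zy² = 2.5×2.01² = 10.1 m²; P = 2y√(1+z²) = 2×2.01×2.693 = 10.82 m. Hydraulic radius R = A/P = 10.1/10.82 = 0.9331 m. Q_A = (1/0.03)·10.1·0.9331^(2/3)·√0.00021 = 4.659 m³/s.
Channel B: Flow area A = b·y = 6.31 × 2.08 = 13.12 m². Wetted perimeter P = b + 2y = 6.31 + 2×2.08 = 10.47 m. Hydraulic radius R = A/P = 13.12/10.47 = 1.254 m. Q_B = (1/0.03)·13.12·1.254^(2/3)·√0.00021 = 7.371 m³/s.
Q_A = 4.659 m³/s vs Q_B = 7.371 m³/s, so channel B carries more.

channel B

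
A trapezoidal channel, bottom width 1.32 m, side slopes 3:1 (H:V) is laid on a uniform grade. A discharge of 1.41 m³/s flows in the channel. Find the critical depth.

At critical depth, Q² T / (g A³) = 1, i.e. A³/T = Q²/g = 1.41²/9.81 = 0.2027.
Trying y = 0.269 m: A³/T = 0.06384 — short.
Trying y = 0.442 m: A³/T = 0.4027 — over.
Trying y = 0.369 m: A³/T = 0.2032 — matches.

y_c = 0.369 m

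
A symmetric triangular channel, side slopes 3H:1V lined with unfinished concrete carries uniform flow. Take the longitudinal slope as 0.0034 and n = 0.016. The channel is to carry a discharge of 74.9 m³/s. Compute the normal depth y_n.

y_n = 2.48 m

Manning's equation rearranged: A R^(2/3) = nQ / (1·√S) = 0.016 × 74.9 / (√0.0034) = 20.55.
At y = 2.98 m: A R^(2/3) = 33.56 — high.
At y = 2.16 m: A R^(2/3) = 14.23 — low.
At y = 2.48 m: A R^(2/3) = 20.56 — matches.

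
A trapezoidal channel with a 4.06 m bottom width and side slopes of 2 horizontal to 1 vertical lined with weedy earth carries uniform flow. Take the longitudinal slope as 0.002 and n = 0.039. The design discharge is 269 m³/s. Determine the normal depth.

y_n = 6.35 m

Manning's equation rearranged: A R^(2/3) = nQ / (1·√S) = 0.039 × 269 / (√0.002) = 234.6.
At y = 4.58 m: A R^(2/3) = 110.5 — too small.
At y = 7.88 m: A R^(2/3) = 391.8 — too large.
At y = 6.35 m: A R^(2/3) = 234.9 — ≈ 234.6.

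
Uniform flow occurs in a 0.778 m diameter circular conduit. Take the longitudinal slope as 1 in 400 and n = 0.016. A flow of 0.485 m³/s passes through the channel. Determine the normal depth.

Manning's equation rearranged: A R^(2/3) = nQ / (1·√S) = 0.016 × 0.485 / (√0.0025) = 0.1552.
Try y = 0.506 m: A R^(2/3) = 0.1208 — short.
Try y = 0.713 m: A R^(2/3) = 0.1711 — over.
Try y = 0.619 m: A R^(2/3) = 0.1551 — matches.

y_n = 0.619 m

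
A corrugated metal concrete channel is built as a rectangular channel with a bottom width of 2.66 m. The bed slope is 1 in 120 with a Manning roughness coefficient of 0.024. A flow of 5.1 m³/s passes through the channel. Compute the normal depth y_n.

Manning's equation rearranged: A R^(2/3) = nQ / (1·√S) = 0.024 × 5.1 / (√0.008333) = 1.341.
Try y = 0.921 m: A R^(2/3) = 1.633 — too large.
Try y = 0.667 m: A R^(2/3) = 1.033 — too small.
Try y = 0.8 m: A R^(2/3) = 1.34 — matches.

y_n = 0.8 m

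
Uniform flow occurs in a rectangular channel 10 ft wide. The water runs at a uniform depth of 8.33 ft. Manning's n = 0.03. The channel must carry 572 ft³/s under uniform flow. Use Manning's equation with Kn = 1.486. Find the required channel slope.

Flow area A = b·y = 10 × 8.33 = 83.3 ft². Wetted perimeter P = b + 2y = 10 + 2×8.33 = 26.66 ft.
Hydraulic radius R = A/P = 83.3/26.66 = 3.125 ft.
From Manning's equation, S = [nQ / (1.486 A R^(2/3))]² = [0.03 × 572 / (1.486 × 83.3 × 3.125^(2/3))]² = 0.00421.

S = 0.00421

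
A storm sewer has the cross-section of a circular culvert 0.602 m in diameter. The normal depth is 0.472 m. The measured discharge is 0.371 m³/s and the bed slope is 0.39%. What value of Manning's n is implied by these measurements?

For a circular section of diameter D = 0.602 m at depth y = 0.472 m, the central angle is θ = 2 arccos(1 − 2y/D) = 4.35 rad. Then A = (D²/8)(θ − sin θ) = 0.2394 m² and P = Dθ/2 = 1.309 m.
Hydraulic radius R = A/P = 0.2394/1.309 = 0.1829 m.
Rearranging Manning's equation: n = (1/Q) A R^(2/3) S^(1/2) = (1/0.371) × 0.2394 × 0.1829^(2/3) × √0.0039 = 0.013.

n = 0.013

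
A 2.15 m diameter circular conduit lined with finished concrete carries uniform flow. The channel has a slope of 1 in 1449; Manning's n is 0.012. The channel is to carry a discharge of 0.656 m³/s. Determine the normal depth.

y_n = 0.513 m

Manning's equation rearranged: A R^(2/3) = nQ / (1·√S) = 0.012 × 0.656 / (√0.0006901) = 0.2997.
Try y = 0.614 m: A R^(2/3) = 0.4271 — high.
Try y = 0.513 m: A R^(2/3) = 0.2996 — close enough.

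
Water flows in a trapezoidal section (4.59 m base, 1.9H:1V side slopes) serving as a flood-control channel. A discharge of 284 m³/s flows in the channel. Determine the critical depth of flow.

y_c = 4.34 m

At critical depth, Q² T / (g A³) = 1, i.e. A³/T = Q²/g = 284²/9.81 = 8222.
Trying y = 5.35 m: A³/T = 19740 — too large.
Trying y = 4.34 m: A³/T = 8201 — matches.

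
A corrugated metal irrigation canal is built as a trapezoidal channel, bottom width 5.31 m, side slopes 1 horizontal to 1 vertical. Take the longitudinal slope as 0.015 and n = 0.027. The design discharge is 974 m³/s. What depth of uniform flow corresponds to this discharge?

Manning's equation rearranged: A R^(2/3) = nQ / (1·√S) = 0.027 × 974 / (√0.015) = 214.7.
Trying y = 5.48 m: A R^(2/3) = 118.6 — short.
Trying y = 7.31 m: A R^(2/3) = 214.7 — matches.

y_n = 7.31 m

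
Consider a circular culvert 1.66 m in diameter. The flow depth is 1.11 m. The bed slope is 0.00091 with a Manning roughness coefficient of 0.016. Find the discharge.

Q = 1.79 m³/s

For a circular section of diameter D = 1.66 m at depth y = 1.11 m, the central angle is θ = 2 arccos(1 − 2y/D) = 3.83 rad. Then A = (D²/8)(θ − sin θ) = 1.538 m² and P = Dθ/2 = 3.179 m.
Hydraulic radius R = A/P = 1.538/3.179 = 0.4838 m.
Manning's equation: Q = (1/n) A R^(2/3) S^(1/2) = (1/0.016) × 1.538 × 0.4838^(2/3) × 0.00091^(1/2) = 1.79 m³/s.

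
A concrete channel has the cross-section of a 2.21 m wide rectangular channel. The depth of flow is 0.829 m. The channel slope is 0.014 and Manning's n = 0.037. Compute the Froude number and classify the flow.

Flow area A = b·y = 2.21 × 0.829 = 1.832 m². Wetted perimeter P = b + 2y = 2.21 + 2×0.829 = 3.868 m.
Hydraulic radius R = A/P = 1.832/3.868 = 0.4737 m.
V = (1/n) R^(2/3) √S = (1/0.037) × 0.4737^(2/3) × √0.014 = 1.943 m/s. Hydraulic depth D_h = A/T = 1.832/2.21 = 0.829 m.
Froude number Fr = V/√(g·D_h) = 1.943/√(9.81×0.829) = 0.681, which is less than 1, so the flow is subcritical.

subcritical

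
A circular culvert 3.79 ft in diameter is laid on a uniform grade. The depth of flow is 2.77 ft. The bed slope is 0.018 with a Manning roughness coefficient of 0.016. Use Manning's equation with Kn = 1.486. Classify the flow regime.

supercritical

For a circular section of diameter D = 3.79 ft at depth y = 2.77 ft, the central angle is θ = 2 arccos(1 − 2y/D) = 4.102 rad. Then A = (D²/8)(θ − sin θ) = 8.835 ft² and P = Dθ/2 = 7.772 ft.
Hydraulic radius R = A/P = 8.835/7.772 = 1.137 ft.
V = (1.486/n) R^(2/3) √S = (1.486/0.016) × 1.137^(2/3) × √0.018 = 13.57 ft/s. Hydraulic depth D_h = A/T = 8.835/3.362 = 2.628 ft.
Froude number Fr = V/√(g·D_h) = 13.57/√(32.2×2.628) = 1.48, which is greater than 1, so the flow is supercritical.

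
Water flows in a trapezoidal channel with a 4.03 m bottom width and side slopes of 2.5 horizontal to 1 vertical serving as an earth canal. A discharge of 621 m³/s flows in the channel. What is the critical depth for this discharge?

y_c = 5.86 m

At critical depth, Q² T / (g A³) = 1, i.e. A³/T = Q²/g = 621²/9.81 = 39310.
Try y = 4.11 m: A³/T = 8268 — short.
Try y = 7.26 m: A³/T = 103500 — over.
Try y = 5.86 m: A³/T = 39350 — matches.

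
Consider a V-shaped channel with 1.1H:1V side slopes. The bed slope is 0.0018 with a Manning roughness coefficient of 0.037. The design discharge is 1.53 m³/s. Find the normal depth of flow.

y_n = 1.38 m

Manning's equation rearranged: A R^(2/3) = nQ / (1·√S) = 0.037 × 1.53 / (√0.0018) = 1.334.
At y = 1.73 m: A R^(2/3) = 2.445 — high.
At y = 0.982 m: A R^(2/3) = 0.5401 — low.
At y = 1.38 m: A R^(2/3) = 1.338 — ≈ 1.334.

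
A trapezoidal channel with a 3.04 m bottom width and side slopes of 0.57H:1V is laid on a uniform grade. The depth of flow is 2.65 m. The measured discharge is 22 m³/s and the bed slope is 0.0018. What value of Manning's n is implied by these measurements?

n = 0.028

With bottom width b = 3.04 m and side slope z = 0.57: A = (b + zy)y = (3.04 + 0.57×2.65)×2.65 = 12.06 m²; P = b + 2y√(1+z²) = 3.04 + 2×2.65×1.151 = 9.141 m.
Hydraulic radius R = A/P = 12.06/9.141 = 1.319 m.
Rearranging Manning's equation: n = (1/Q) A R^(2/3) S^(1/2) = (1/22) × 12.06 × 1.319^(2/3) × √0.0018 = 0.028.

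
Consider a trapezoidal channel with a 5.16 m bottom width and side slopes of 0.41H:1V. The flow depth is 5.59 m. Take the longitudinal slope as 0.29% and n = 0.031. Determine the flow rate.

With bottom width b = 5.16 m and side slope z = 0.41: A = (b + zy)y = (5.16 + 0.41×5.59)×5.59 = 41.66 m²; P = b + 2y√(1+z²) = 5.16 + 2×5.59×1.081 = 17.24 m.
Hydraulic radius R = A/P = 41.66/17.24 = 2.416 m.
Manning's equation: Q = (1/n) A R^(2/3) S^(1/2) = (1/0.031) × 41.66 × 2.416^(2/3) × 0.0029^(1/2) = 130 m³/s.

Q = 130 m³/s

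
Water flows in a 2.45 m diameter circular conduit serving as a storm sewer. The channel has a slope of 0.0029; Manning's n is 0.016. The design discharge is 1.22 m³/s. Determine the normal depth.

y_n = 0.54 m

Manning's equation rearranged: A R^(2/3) = nQ / (1·√S) = 0.016 × 1.22 / (√0.0029) = 0.3625.
At y = 0.484 m: A R^(2/3) = 0.2904 — short.
At y = 0.596 m: A R^(2/3) = 0.4412 — over.
At y = 0.54 m: A R^(2/3) = 0.3622 — matches.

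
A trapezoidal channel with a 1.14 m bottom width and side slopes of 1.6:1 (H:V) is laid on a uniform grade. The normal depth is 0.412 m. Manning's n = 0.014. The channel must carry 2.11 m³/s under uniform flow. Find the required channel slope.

With bottom width b = 1.14 m and side slope z = 1.6: A = (b + zy)y = (1.14 + 1.6×0.412)×0.412 = 0.7413 m²; P = b + 2y√(1+z²) = 1.14 + 2×0.412×1.887 = 2.695 m.
Hydraulic radius R = A/P = 0.7413/2.695 = 0.2751 m.
From Manning's equation, S = [nQ / (1 A R^(2/3))]² = [0.014 × 2.11 / (1 × 0.7413 × 0.2751^(2/3))]² = 0.00888.

S = 0.00888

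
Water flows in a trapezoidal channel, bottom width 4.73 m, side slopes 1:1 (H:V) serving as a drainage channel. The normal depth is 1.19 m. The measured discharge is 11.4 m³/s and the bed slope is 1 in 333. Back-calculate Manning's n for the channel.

With bottom width b = 4.73 m and side slope z = 1: A = (b + zy)y = (4.73 + 1×1.19)×1.19 = 7.045 m²; P = b + 2y√(1+z²) = 4.73 + 2×1.19×1.414 = 8.096 m.
Hydraulic radius R = A/P = 7.045/8.096 = 0.8702 m.
Rearranging Manning's equation: n = (1/Q) A R^(2/3) S^(1/2) = (1/11.4) × 7.045 × 0.8702^(2/3) × √0.003003 = 0.0309.

n = 0.0309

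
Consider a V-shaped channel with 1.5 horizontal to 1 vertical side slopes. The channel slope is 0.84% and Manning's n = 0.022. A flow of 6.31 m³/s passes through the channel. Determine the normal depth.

y_n = 1.25 m

Manning's equation rearranged: A R^(2/3) = nQ / (1·√S) = 0.022 × 6.31 / (√0.0084) = 1.515.
Try y = 1.55 m: A R^(2/3) = 2.69 — high.
Try y = 1 m: A R^(2/3) = 0.8359 — low.
Try y = 1.25 m: A R^(2/3) = 1.516 — matches.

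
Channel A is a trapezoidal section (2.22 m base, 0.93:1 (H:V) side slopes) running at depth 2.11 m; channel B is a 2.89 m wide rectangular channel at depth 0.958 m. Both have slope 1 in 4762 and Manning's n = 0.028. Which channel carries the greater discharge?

channel A

Channel A: With bottom width b = 2.22 m and side slope z = 0.93: A = (b + zy)y = (2.22 + 0.93×2.11)×2.11 = 8.825 m²; P = b + 2y√(1+z²) = 2.22 + 2×2.11×1.366 = 7.983 m. Hydraulic radius R = A/P = 8.825/7.983 = 1.105 m. Q_A = (1/0.028)·8.825·1.105^(2/3)·√0.00021 = 4.883 m³/s.
Channel B: Flow area A = b·y = 2.89 × 0.958 = 2.769 m². Wetted perimeter P = b + 2y = 2.89 + 2×0.958 = 4.806 m. Hydraulic radius R = A/P = 2.769/4.806 = 0.5761 m. Q_B = (1/0.028)·2.769·0.5761^(2/3)·√0.00021 = 0.992 m³/s.
Q_A = 4.883 m³/s vs Q_B = 0.992 m³/s, so channel A carries more.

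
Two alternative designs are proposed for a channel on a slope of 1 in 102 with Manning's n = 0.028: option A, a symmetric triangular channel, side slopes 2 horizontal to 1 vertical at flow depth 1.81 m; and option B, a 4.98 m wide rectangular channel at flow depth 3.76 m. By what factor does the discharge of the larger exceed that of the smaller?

4.31

Channel A: For a triangular section with side slope z = 2: A = zy² = 2×1.81² = 6.552 m²; P = 2y√(1+z²) = 2×1.81×2.236 = 8.095 m. Hydraulic radius R = A/P = 6.552/8.095 = 0.8095 m. Q_A = (1/0.028)·6.552·0.8095^(2/3)·√0.009804 = 20.12 m³/s.
Channel B: Flow area A = b·y = 4.98 × 3.76 = 18.72 m². Wetted perimeter P = b + 2y = 4.98 + 2×3.76 = 12.5 m. Hydraulic radius R = A/P = 18.72/12.5 = 1.498 m. Q_B = (1/0.028)·18.72·1.498^(2/3)·√0.009804 = 86.69 m³/s.
The larger discharge is 86.69 m³/s and the smaller is 20.12 m³/s; the ratio is 4.31.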